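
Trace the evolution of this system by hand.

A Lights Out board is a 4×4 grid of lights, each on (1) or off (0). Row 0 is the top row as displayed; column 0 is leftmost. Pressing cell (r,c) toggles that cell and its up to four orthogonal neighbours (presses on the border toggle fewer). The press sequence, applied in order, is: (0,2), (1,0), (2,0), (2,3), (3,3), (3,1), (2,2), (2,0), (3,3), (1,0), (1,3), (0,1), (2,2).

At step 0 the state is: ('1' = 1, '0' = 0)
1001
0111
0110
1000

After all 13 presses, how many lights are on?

step 0: 1001
0111
0110
1000
step 1: 1110
0101
0110
1000
step 2: 0110
1001
1110
1000
step 3: 0110
0001
0010
0000
step 4: 0110
0000
0001
0001
step 5: 0110
0000
0000
0010
step 6: 0110
0000
0100
1100
step 7: 0110
0010
0011
1110
step 8: 0110
1010
1111
0110
step 9: 0110
1010
1110
0101
step 10: 1110
0110
0110
0101
step 11: 1111
0101
0111
0101
step 12: 0001
0001
0111
0101
step 13: 0001
0011
0000
0111

6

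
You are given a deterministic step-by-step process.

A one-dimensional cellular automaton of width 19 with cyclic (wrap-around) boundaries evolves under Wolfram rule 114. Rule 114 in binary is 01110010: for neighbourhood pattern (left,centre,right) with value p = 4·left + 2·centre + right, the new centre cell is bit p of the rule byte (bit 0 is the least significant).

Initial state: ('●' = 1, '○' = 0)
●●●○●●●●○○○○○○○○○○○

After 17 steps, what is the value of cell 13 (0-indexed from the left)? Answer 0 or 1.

0) ●●●○●●●●○○○○○○○○○○○
1) ○○●●○○○●●○○○○○○○○○●
2) ●●○●●○●○●●○○○○○○○●○
3) ○●●○●●○●○●●○○○○○●○●
4) ●○●●○●●○●○●●○○○●○●○
5) ○●○●●○●●○●○●●○●○●○●
6) ●○●○●●○●●○●○●●○●○●○
7) ○●○●○●●○●●○●○●●○●○●
8) ●○●○●○●●○●●○●○●●○●○
9) ○●○●○●○●●○●●○●○●●○●
10) ●○●○●○●○●●○●●○●○●●○
11) ○●○●○●○●○●●○●●○●○●●
12) ●○●○●○●○●○●●○●●○●○●
13) ●●○●○●○●○●○●●○●●○●○
14) ○●●○●○●○●○●○●●○●●○●
15) ●○●●○●○●○●○●○●●○●●○
16) ○●○●●○●○●○●○●○●●○●●
17) ●○●○●●○●○●○●○●○●●○●

1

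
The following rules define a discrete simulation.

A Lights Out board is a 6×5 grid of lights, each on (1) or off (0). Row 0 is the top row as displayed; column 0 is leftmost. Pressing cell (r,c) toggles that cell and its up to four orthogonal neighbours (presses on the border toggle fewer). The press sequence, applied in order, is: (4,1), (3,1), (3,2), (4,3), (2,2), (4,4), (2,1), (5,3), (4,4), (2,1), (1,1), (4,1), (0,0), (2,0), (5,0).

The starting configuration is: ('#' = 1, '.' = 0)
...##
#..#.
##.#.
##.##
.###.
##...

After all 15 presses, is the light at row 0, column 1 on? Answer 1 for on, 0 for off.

step 0: ...##
#..#.
##.#.
##.##
.###.
##...
step 1: ...##
#..#.
##.#.
#..##
#..#.
#....
step 2: ...##
#..#.
#..#.
.####
##.#.
#....
step 3: ...##
#..#.
#.##.
....#
####.
#....
step 4: ...##
#..#.
#.##.
...##
##..#
#..#.
step 5: ...##
#.##.
##...
..###
##..#
#..#.
step 6: ...##
#.##.
##...
..##.
##.#.
#..##
step 7: ...##
####.
..#..
.###.
##.#.
#..##
step 8: ...##
####.
..#..
.###.
##...
#.#..
step 9: ...##
####.
..#..
.####
##.##
#.#.#
step 10: ...##
#.##.
##...
..###
##.##
#.#.#
step 11: .#.##
.#.#.
#....
..###
##.##
#.#.#
step 12: .#.##
.#.#.
#....
.####
..###
###.#
step 13: #..##
##.#.
#....
.####
..###
###.#
step 14: #..##
.#.#.
.#...
#####
..###
###.#
step 15: #..##
.#.#.
.#...
#####
#.###
..#.#

0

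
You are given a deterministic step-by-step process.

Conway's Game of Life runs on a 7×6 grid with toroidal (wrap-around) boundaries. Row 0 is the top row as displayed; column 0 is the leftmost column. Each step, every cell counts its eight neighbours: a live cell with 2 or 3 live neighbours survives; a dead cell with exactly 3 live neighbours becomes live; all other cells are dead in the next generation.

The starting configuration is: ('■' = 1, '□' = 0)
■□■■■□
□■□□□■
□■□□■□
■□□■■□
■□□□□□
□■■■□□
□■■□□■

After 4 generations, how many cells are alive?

[0] ■□■■■□
□■□□□■
□■□□■□
■□□■■□
■□□□□□
□■■■□□
□■■□□■
[1] □□□■■□
□■□□□■
□■■■■□
■■□■■□
■□□□■■
□□□■□□
□□□□□■
[2] ■□□□■■
■■□□□■
□□□□□□
□□□□□□
■■■□□□
■□□□□□
□□□■□□
[3] □■□□■□
□■□□■□
■□□□□□
□■□□□□
■■□□□□
■□■□□□
■□□□■□
[4] ■■□■■□
■■□□□■
■■□□□□
□■□□□□
■□■□□□
■□□□□□
■□□■□□

15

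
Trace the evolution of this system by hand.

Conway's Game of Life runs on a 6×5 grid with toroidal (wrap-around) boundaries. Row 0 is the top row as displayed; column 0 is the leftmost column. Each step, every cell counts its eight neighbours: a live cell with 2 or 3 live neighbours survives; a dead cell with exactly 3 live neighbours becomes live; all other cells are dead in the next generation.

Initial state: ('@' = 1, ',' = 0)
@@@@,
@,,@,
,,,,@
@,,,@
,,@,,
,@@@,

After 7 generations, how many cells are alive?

6

[0] @@@@,
@,,@,
,,,,@
@,,,@
,,@,,
,@@@,
[1] @,,,,
@,,@,
,,,@,
@,,@@
@,@,@
@,,,@
[2] @@,,,
,,,,,
@,@@,
@@@,,
,,,,,
,,,@,
[3] ,,,,,
@,@,@
@,@@@
@,@@@
,@@,,
,,,,,
[4] ,,,,,
@,@,,
,,,,,
,,,,,
@@@,@
,,,,,
[5] ,,,,,
,,,,,
,,,,,
@@,,,
@@,,,
@@,,,
[6] ,,,,,
,,,,,
,,,,,
@@,,,
,,@,@
@@,,,
[7] ,,,,,
,,,,,
,,,,,
@@,,,
,,@,@
@@,,,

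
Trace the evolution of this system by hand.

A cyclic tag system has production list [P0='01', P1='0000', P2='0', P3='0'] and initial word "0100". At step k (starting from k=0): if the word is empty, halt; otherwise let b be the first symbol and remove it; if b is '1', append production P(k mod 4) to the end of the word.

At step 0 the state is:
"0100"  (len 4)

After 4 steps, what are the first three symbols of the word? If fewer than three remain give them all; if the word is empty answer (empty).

000

t=0: "0100"  (len 4)
t=1: "100"  (len 3)
t=2: "000000"  (len 6)
t=3: "00000"  (len 5)
t=4: "0000"  (len 4)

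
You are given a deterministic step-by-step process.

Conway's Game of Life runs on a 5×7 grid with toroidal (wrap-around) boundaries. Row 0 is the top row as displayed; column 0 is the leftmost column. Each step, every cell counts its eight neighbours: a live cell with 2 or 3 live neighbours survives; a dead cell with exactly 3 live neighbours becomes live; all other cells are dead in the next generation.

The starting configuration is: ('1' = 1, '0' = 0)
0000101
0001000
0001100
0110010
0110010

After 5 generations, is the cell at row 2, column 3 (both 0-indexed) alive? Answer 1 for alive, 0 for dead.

0

gen 0: 0000101
0001000
0001100
0110010
0110010
gen 1: 0011110
0001010
0001100
0100010
1111111
gen 2: 1000000
0000010
0011010
0100000
1000000
gen 3: 0000001
0000101
0010100
0110000
1100000
gen 4: 0000011
0001000
0110010
1011000
1110000
gen 5: 1110001
0010111
0100100
1001001
1011000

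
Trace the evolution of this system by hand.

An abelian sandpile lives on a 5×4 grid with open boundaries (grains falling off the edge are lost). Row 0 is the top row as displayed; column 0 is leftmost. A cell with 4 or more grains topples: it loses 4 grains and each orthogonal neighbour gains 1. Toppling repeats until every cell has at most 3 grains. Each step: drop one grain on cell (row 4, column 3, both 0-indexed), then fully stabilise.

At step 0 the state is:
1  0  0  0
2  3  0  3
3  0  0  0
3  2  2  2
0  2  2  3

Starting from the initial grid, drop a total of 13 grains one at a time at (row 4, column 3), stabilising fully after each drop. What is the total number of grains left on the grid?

gen 0: 1  0  0  0
2  3  0  3
3  0  0  0
3  2  2  2
0  2  2  3
gen 1: 1  0  0  0
2  3  0  3
3  0  0  0
3  2  2  3
0  2  3  0
gen 2: 1  0  0  0
2  3  0  3
3  0  0  0
3  2  2  3
0  2  3  1
gen 3: 1  0  0  0
2  3  0  3
3  0  0  0
3  2  2  3
0  2  3  2
gen 4: 1  0  0  0
2  3  0  3
3  0  0  0
3  2  2  3
0  2  3  3
gen 5: 1  0  0  0
2  3  0  3
3  0  1  1
3  3  0  1
0  3  1  2
gen 6: 1  0  0  0
2  3  0  3
3  0  1  1
3  3  0  1
0  3  1  3
gen 7: 1  0  0  0
2  3  0  3
3  0  1  1
3  3  0  2
0  3  2  0
gen 8: 1  0  0  0
2  3  0  3
3  0  1  1
3  3  0  2
0  3  2  1
gen 9: 1  0  0  0
2  3  0  3
3  0  1  1
3  3  0  2
0  3  2  2
gen 10: 1  0  0  0
2  3  0  3
3  0  1  1
3  3  0  2
0  3  2  3
gen 11: 1  0  0  0
2  3  0  3
3  0  1  1
3  3  0  3
0  3  3  0
gen 12: 1  0  0  0
2  3  0  3
3  0  1  1
3  3  0  3
0  3  3  1
gen 13: 1  0  0  0
2  3  0  3
3  0  1  1
3  3  0  3
0  3  3  2

31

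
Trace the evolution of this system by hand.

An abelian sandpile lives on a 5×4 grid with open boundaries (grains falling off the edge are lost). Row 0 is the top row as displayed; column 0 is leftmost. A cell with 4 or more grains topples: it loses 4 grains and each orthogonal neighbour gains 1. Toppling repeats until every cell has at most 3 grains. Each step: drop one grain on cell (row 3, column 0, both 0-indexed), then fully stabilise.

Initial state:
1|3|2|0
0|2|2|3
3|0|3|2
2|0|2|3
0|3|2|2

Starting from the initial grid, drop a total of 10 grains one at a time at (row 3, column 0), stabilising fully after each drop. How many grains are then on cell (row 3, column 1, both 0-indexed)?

gen 0: 1|3|2|0
0|2|2|3
3|0|3|2
2|0|2|3
0|3|2|2
gen 1: 1|3|2|0
0|2|2|3
3|0|3|2
3|0|2|3
0|3|2|2
gen 2: 1|3|2|0
1|2|2|3
0|1|3|2
1|1|2|3
1|3|2|2
gen 3: 1|3|2|0
1|2|2|3
0|1|3|2
2|1|2|3
1|3|2|2
gen 4: 1|3|2|0
1|2|2|3
0|1|3|2
3|1|2|3
1|3|2|2
gen 5: 1|3|2|0
1|2|2|3
1|1|3|2
0|2|2|3
2|3|2|2
gen 6: 1|3|2|0
1|2|2|3
1|1|3|2
1|2|2|3
2|3|2|2
gen 7: 1|3|2|0
1|2|2|3
1|1|3|2
2|2|2|3
2|3|2|2
gen 8: 1|3|2|0
1|2|2|3
1|1|3|2
3|2|2|3
2|3|2|2
gen 9: 1|3|2|0
1|2|2|3
2|1|3|2
0|3|2|3
3|3|2|2
gen 10: 1|3|2|0
1|2|2|3
2|1|3|2
1|3|2|3
3|3|2|2

3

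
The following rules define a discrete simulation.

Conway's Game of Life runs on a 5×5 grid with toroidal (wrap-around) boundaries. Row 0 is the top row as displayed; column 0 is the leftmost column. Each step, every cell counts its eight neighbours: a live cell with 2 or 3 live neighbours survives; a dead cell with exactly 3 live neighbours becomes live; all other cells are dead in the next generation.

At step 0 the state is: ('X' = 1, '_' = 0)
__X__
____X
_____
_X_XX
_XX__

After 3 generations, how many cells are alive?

11

gen 0: __X__
____X
_____
_X_XX
_XX__
gen 1: _XXX_
_____
X__XX
XX_X_
XX___
gen 2: XXX__
XX___
XXXX_
___X_
___X_
gen 3: X_X_X
___X_
X__X_
_X_X_
_X_XX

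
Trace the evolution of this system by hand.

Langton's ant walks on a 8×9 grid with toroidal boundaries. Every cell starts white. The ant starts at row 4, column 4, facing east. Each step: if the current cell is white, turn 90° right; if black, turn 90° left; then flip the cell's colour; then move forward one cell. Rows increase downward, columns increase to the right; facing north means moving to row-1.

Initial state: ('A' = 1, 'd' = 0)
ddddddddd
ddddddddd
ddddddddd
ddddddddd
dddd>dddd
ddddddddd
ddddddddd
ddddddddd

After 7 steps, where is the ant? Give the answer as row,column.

4,5

step 0: ddddddddd
ddddddddd
ddddddddd
ddddddddd
dddd>dddd
ddddddddd
ddddddddd
ddddddddd
step 1: ddddddddd
ddddddddd
ddddddddd
ddddddddd
ddddAdddd
ddddvdddd
ddddddddd
ddddddddd
step 2: ddddddddd
ddddddddd
ddddddddd
ddddddddd
ddddAdddd
ddd<Adddd
ddddddddd
ddddddddd
step 3: ddddddddd
ddddddddd
ddddddddd
ddddddddd
ddd^Adddd
dddAAdddd
ddddddddd
ddddddddd
step 4: ddddddddd
ddddddddd
ddddddddd
ddddddddd
dddA>dddd
dddAAdddd
ddddddddd
ddddddddd
step 5: ddddddddd
ddddddddd
ddddddddd
dddd^dddd
dddAddddd
dddAAdddd
ddddddddd
ddddddddd
step 6: ddddddddd
ddddddddd
ddddddddd
ddddA>ddd
dddAddddd
dddAAdddd
ddddddddd
ddddddddd
step 7: ddddddddd
ddddddddd
ddddddddd
ddddAAddd
dddAdvddd
dddAAdddd
ddddddddd
ddddddddd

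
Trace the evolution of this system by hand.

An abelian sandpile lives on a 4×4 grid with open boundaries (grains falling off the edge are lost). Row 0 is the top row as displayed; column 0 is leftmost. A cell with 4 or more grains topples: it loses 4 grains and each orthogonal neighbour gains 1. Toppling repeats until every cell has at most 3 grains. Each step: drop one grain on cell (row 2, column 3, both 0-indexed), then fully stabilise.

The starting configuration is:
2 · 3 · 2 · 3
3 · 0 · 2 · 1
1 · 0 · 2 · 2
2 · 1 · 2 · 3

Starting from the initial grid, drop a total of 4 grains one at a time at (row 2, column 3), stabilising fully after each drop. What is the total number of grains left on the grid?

30

[0] 2 · 3 · 2 · 3
3 · 0 · 2 · 1
1 · 0 · 2 · 2
2 · 1 · 2 · 3
[1] 2 · 3 · 2 · 3
3 · 0 · 2 · 1
1 · 0 · 2 · 3
2 · 1 · 2 · 3
[2] 2 · 3 · 2 · 3
3 · 0 · 2 · 2
1 · 0 · 3 · 1
2 · 1 · 3 · 0
[3] 2 · 3 · 2 · 3
3 · 0 · 2 · 2
1 · 0 · 3 · 2
2 · 1 · 3 · 0
[4] 2 · 3 · 2 · 3
3 · 0 · 2 · 2
1 · 0 · 3 · 3
2 · 1 · 3 · 0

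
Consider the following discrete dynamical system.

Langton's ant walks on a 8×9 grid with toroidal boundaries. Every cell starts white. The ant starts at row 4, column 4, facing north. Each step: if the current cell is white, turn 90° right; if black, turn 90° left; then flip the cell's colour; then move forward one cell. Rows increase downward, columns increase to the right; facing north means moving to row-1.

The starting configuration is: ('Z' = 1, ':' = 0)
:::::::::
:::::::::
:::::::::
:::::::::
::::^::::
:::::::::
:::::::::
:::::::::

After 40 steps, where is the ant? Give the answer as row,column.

6,4

step 0: :::::::::
:::::::::
:::::::::
:::::::::
::::^::::
:::::::::
:::::::::
:::::::::
step 1: :::::::::
:::::::::
:::::::::
:::::::::
::::Z>:::
:::::::::
:::::::::
:::::::::
step 2: :::::::::
:::::::::
:::::::::
:::::::::
::::ZZ:::
:::::v:::
:::::::::
:::::::::
step 3: :::::::::
:::::::::
:::::::::
:::::::::
::::ZZ:::
::::<Z:::
:::::::::
:::::::::
step 4: :::::::::
:::::::::
:::::::::
:::::::::
::::^Z:::
::::ZZ:::
:::::::::
:::::::::
step 5: :::::::::
:::::::::
:::::::::
:::::::::
:::<:Z:::
::::ZZ:::
:::::::::
:::::::::
step 6: :::::::::
:::::::::
:::::::::
:::^:::::
:::Z:Z:::
::::ZZ:::
:::::::::
:::::::::
step 7: :::::::::
:::::::::
:::::::::
:::Z>::::
:::Z:Z:::
::::ZZ:::
:::::::::
:::::::::
step 8: :::::::::
:::::::::
:::::::::
:::ZZ::::
:::ZvZ:::
::::ZZ:::
:::::::::
:::::::::
step 9: :::::::::
:::::::::
:::::::::
:::ZZ::::
:::<ZZ:::
::::ZZ:::
:::::::::
:::::::::
step 10: :::::::::
:::::::::
:::::::::
:::ZZ::::
::::ZZ:::
:::vZZ:::
:::::::::
:::::::::
step 11: :::::::::
:::::::::
:::::::::
:::ZZ::::
::::ZZ:::
::<ZZZ:::
:::::::::
:::::::::
step 12: :::::::::
:::::::::
:::::::::
:::ZZ::::
::^:ZZ:::
::ZZZZ:::
:::::::::
:::::::::
step 13: :::::::::
:::::::::
:::::::::
:::ZZ::::
::Z>ZZ:::
::ZZZZ:::
:::::::::
:::::::::
step 14: :::::::::
:::::::::
:::::::::
:::ZZ::::
::ZZZZ:::
::ZvZZ:::
:::::::::
:::::::::
step 15: :::::::::
:::::::::
:::::::::
:::ZZ::::
::ZZZZ:::
::Z:>Z:::
:::::::::
:::::::::
step 16: :::::::::
:::::::::
:::::::::
:::ZZ::::
::ZZ^Z:::
::Z::Z:::
:::::::::
:::::::::
step 17: :::::::::
:::::::::
:::::::::
:::ZZ::::
::Z<:Z:::
::Z::Z:::
:::::::::
:::::::::
step 18: :::::::::
:::::::::
:::::::::
:::ZZ::::
::Z::Z:::
::Zv:Z:::
:::::::::
:::::::::
step 19: :::::::::
:::::::::
:::::::::
:::ZZ::::
::Z::Z:::
::<Z:Z:::
:::::::::
:::::::::
step 20: :::::::::
:::::::::
:::::::::
:::ZZ::::
::Z::Z:::
:::Z:Z:::
::v::::::
:::::::::
step 21: :::::::::
:::::::::
:::::::::
:::ZZ::::
::Z::Z:::
:::Z:Z:::
:<Z::::::
:::::::::
step 22: :::::::::
:::::::::
:::::::::
:::ZZ::::
::Z::Z:::
:^:Z:Z:::
:ZZ::::::
:::::::::
step 23: :::::::::
:::::::::
:::::::::
:::ZZ::::
::Z::Z:::
:Z>Z:Z:::
:ZZ::::::
:::::::::
step 24: :::::::::
:::::::::
:::::::::
:::ZZ::::
::Z::Z:::
:ZZZ:Z:::
:Zv::::::
:::::::::
step 25: :::::::::
:::::::::
:::::::::
:::ZZ::::
::Z::Z:::
:ZZZ:Z:::
:Z:>:::::
:::::::::
step 26: :::::::::
:::::::::
:::::::::
:::ZZ::::
::Z::Z:::
:ZZZ:Z:::
:Z:Z:::::
:::v:::::
step 27: :::::::::
:::::::::
:::::::::
:::ZZ::::
::Z::Z:::
:ZZZ:Z:::
:Z:Z:::::
::<Z:::::
step 28: :::::::::
:::::::::
:::::::::
:::ZZ::::
::Z::Z:::
:ZZZ:Z:::
:Z^Z:::::
::ZZ:::::
step 29: :::::::::
:::::::::
:::::::::
:::ZZ::::
::Z::Z:::
:ZZZ:Z:::
:ZZ>:::::
::ZZ:::::
step 30: :::::::::
:::::::::
:::::::::
:::ZZ::::
::Z::Z:::
:ZZ^:Z:::
:ZZ::::::
::ZZ:::::
step 31: :::::::::
:::::::::
:::::::::
:::ZZ::::
::Z::Z:::
:Z<::Z:::
:ZZ::::::
::ZZ:::::
step 32: :::::::::
:::::::::
:::::::::
:::ZZ::::
::Z::Z:::
:Z:::Z:::
:Zv::::::
::ZZ:::::
step 33: :::::::::
:::::::::
:::::::::
:::ZZ::::
::Z::Z:::
:Z:::Z:::
:Z:>:::::
::ZZ:::::
step 34: :::::::::
:::::::::
:::::::::
:::ZZ::::
::Z::Z:::
:Z:::Z:::
:Z:Z:::::
::Zv:::::
step 35: :::::::::
:::::::::
:::::::::
:::ZZ::::
::Z::Z:::
:Z:::Z:::
:Z:Z:::::
::Z:>::::
step 36: ::::v::::
:::::::::
:::::::::
:::ZZ::::
::Z::Z:::
:Z:::Z:::
:Z:Z:::::
::Z:Z::::
step 37: :::<Z::::
:::::::::
:::::::::
:::ZZ::::
::Z::Z:::
:Z:::Z:::
:Z:Z:::::
::Z:Z::::
step 38: :::ZZ::::
:::::::::
:::::::::
:::ZZ::::
::Z::Z:::
:Z:::Z:::
:Z:Z:::::
::Z^Z::::
step 39: :::ZZ::::
:::::::::
:::::::::
:::ZZ::::
::Z::Z:::
:Z:::Z:::
:Z:Z:::::
::ZZ>::::
step 40: :::ZZ::::
:::::::::
:::::::::
:::ZZ::::
::Z::Z:::
:Z:::Z:::
:Z:Z^::::
::ZZ:::::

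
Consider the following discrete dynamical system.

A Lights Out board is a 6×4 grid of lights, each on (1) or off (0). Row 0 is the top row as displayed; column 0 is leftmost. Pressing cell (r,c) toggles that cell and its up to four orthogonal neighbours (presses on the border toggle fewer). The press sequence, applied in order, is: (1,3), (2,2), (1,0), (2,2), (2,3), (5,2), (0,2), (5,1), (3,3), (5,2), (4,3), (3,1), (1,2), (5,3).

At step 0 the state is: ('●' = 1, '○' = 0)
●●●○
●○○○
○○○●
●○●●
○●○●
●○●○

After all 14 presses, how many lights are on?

11

t=0: ●●●○
●○○○
○○○●
●○●●
○●○●
●○●○
t=1: ●●●●
●○●●
○○○○
●○●●
○●○●
●○●○
t=2: ●●●●
●○○●
○●●●
●○○●
○●○●
●○●○
t=3: ○●●●
○●○●
●●●●
●○○●
○●○●
●○●○
t=4: ○●●●
○●●●
●○○○
●○●●
○●○●
●○●○
t=5: ○●●●
○●●○
●○●●
●○●○
○●○●
●○●○
t=6: ○●●●
○●●○
●○●●
●○●○
○●●●
●●○●
t=7: ○○○○
○●○○
●○●●
●○●○
○●●●
●●○●
t=8: ○○○○
○●○○
●○●●
●○●○
○○●●
○○●●
t=9: ○○○○
○●○○
●○●○
●○○●
○○●○
○○●●
t=10: ○○○○
○●○○
●○●○
●○○●
○○○○
○●○○
t=11: ○○○○
○●○○
●○●○
●○○○
○○●●
○●○●
t=12: ○○○○
○●○○
●●●○
○●●○
○●●●
○●○●
t=13: ○○●○
○○●●
●●○○
○●●○
○●●●
○●○●
t=14: ○○●○
○○●●
●●○○
○●●○
○●●○
○●●○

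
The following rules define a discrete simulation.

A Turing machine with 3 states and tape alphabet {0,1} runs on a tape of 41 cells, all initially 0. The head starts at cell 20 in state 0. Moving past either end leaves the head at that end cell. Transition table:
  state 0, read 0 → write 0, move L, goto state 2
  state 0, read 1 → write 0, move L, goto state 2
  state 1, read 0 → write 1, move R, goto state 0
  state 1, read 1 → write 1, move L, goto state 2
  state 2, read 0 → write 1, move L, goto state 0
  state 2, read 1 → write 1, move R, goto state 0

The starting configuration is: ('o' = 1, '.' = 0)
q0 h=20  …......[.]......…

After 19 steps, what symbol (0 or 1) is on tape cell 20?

k=0  q0 h=20  …......[.]......…
k=1  q2 h=19  …......[.]......…
k=2  q0 h=18  …......[.]o.....…
k=3  q2 h=17  …......[.].o....…
k=4  q0 h=16  …......[.]o.o...…
k=5  q2 h=15  …......[.].o.o..…
k=6  q0 h=14  …......[.]o.o.o.…
k=7  q2 h=13  …......[.].o.o.o…
k=8  q0 h=12  …......[.]o.o.o.…
k=9  q2 h=11  …......[.].o.o.o…
k=10  q0 h=10  …......[.]o.o.o.…
k=11  q2 h= 9  …......[.].o.o.o…
k=12  q0 h= 8  …......[.]o.o.o.…
k=13  q2 h= 7  …......[.].o.o.o…
k=14  q0 h= 6  |......[.]o.o.o.…
k=15  q2 h= 5  |.....[.].o.o.o…
k=16  q0 h= 4  |....[.]o.o.o.…
k=17  q2 h= 3  |...[.].o.o.o…
k=18  q0 h= 2  |..[.]o.o.o.…
k=19  q2 h= 1  |.[.].o.o.o…

0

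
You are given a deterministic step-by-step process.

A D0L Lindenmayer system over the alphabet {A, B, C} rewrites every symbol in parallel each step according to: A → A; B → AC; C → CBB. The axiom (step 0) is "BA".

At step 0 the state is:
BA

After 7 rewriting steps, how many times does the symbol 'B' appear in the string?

gen 0: BA
gen 1: ACA
gen 2: ACBBA
gen 3: ACBBACACA
gen 4: ACBBACACACBBACBBA
gen 5: ACBBACACACBBACBBACBBACACACBBACACA
gen 6: ACBBACACACBBACBBACBBACACACBBACACACBBACACACBBACBBACBBACACACBBACBBA
gen 7: ACBBACACACBBACBBACBBACACACBBACACACBBACACACBBACBBACBBACACAC…CACBBACBBACBBACACACBBACACACBBACACACBBACBBACBBACACACBBACACA  (len 129)

42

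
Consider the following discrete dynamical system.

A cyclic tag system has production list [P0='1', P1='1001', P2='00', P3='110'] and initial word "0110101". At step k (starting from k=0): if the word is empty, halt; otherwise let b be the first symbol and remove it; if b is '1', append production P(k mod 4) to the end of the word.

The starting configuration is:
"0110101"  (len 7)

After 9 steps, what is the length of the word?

10

gen 0: "0110101"  (len 7)
gen 1: "110101"  (len 6)
gen 2: "101011001"  (len 9)
gen 3: "0101100100"  (len 10)
gen 4: "101100100"  (len 9)
gen 5: "011001001"  (len 9)
gen 6: "11001001"  (len 8)
gen 7: "100100100"  (len 9)
gen 8: "00100100110"  (len 11)
gen 9: "0100100110"  (len 10)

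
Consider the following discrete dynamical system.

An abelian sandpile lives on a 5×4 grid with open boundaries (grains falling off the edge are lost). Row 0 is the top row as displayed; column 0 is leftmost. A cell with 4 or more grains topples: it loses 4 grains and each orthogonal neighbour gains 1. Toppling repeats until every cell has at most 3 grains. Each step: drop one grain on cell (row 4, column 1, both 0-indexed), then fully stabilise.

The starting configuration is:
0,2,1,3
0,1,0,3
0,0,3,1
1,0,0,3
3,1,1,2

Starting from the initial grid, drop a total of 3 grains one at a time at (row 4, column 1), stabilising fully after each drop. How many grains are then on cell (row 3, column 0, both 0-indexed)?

k=0  0,2,1,3
0,1,0,3
0,0,3,1
1,0,0,3
3,1,1,2
k=1  0,2,1,3
0,1,0,3
0,0,3,1
1,0,0,3
3,2,1,2
k=2  0,2,1,3
0,1,0,3
0,0,3,1
1,0,0,3
3,3,1,2
k=3  0,2,1,3
0,1,0,3
0,0,3,1
2,1,0,3
0,1,2,2

2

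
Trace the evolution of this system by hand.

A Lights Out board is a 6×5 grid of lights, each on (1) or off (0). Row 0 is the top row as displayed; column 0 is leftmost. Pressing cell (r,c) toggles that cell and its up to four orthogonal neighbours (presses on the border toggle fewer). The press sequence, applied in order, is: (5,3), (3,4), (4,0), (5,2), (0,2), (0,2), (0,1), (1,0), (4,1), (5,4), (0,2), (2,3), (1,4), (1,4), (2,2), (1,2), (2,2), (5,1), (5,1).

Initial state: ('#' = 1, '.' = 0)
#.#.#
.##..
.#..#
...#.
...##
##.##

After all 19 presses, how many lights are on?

16

t=0: #.#.#
.##..
.#..#
...#.
...##
##.##
t=1: #.#.#
.##..
.#..#
...#.
....#
###..
t=2: #.#.#
.##..
.#...
....#
.....
###..
t=3: #.#.#
.##..
.#...
#...#
##...
.##..
t=4: #.#.#
.##..
.#...
#...#
###..
...#.
t=5: ##.##
.#...
.#...
#...#
###..
...#.
t=6: #.#.#
.##..
.#...
#...#
###..
...#.
t=7: .#..#
..#..
.#...
#...#
###..
...#.
t=8: ##..#
###..
##...
#...#
###..
...#.
t=9: ##..#
###..
##...
##..#
.....
.#.#.
t=10: ##..#
###..
##...
##..#
....#
.#..#
t=11: #.###
##...
##...
##..#
....#
.#..#
t=12: #.###
##.#.
#####
##.##
....#
.#..#
t=13: #.##.
##..#
####.
##.##
....#
.#..#
t=14: #.###
##.#.
#####
##.##
....#
.#..#
t=15: #.###
####.
#...#
#####
....#
.#..#
t=16: #..##
#....
#.#.#
#####
....#
.#..#
t=17: #..##
#.#..
##.##
##.##
....#
.#..#
t=18: #..##
#.#..
##.##
##.##
.#..#
#.#.#
t=19: #..##
#.#..
##.##
##.##
....#
.#..#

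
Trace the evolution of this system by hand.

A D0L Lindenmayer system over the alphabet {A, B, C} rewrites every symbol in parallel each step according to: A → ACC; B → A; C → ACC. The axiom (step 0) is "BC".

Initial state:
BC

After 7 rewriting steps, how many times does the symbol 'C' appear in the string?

k=0  BC
k=1  AACC
k=2  ACCACCACCACC
k=3  ACCACCACCACCACCACCACCACCACCACCACCACC
k=4  ACCACCACCACCACCACCACCACCACCACCACCACCACCACCACCACCACCACCACCACCACCACCACCACCACCACCACCACCACCACCACCACCACCACCACCACC
k=5  ACCACCACCACCACCACCACCACCACCACCACCACCACCACCACCACCACCACCACCA…CACCACCACCACCACCACCACCACCACCACCACCACCACCACCACCACCACCACCACC  (len 324)
k=6  ACCACCACCACCACCACCACCACCACCACCACCACCACCACCACCACCACCACCACCA…CACCACCACCACCACCACCACCACCACCACCACCACCACCACCACCACCACCACCACC  (len 972)
k=7  ACCACCACCACCACCACCACCACCACCACCACCACCACCACCACCACCACCACCACCA…CACCACCACCACCACCACCACCACCACCACCACCACCACCACCACCACCACCACCACC  (len 2916)

1944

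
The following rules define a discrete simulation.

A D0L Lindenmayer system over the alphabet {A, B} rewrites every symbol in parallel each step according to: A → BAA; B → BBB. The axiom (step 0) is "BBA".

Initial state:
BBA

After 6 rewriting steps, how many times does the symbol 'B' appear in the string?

gen 0: BBA
gen 1: BBBBBBBAA
gen 2: BBBBBBBBBBBBBBBBBBBBBBAABAA
gen 3: BBBBBBBBBBBBBBBBBBBBBBBBBBBBBBBBBBBBBBBBBBBBBBBBBBBBBBBBBBBBBBBBBBBAABAABBBBAABAA
gen 4: BBBBBBBBBBBBBBBBBBBBBBBBBBBBBBBBBBBBBBBBBBBBBBBBBBBBBBBBBB…BBBBBBBBBBBBBBBBBAABAABBBBAABAABBBBBBBBBBBBBAABAABBBBAABAA  (len 243)
gen 5: BBBBBBBBBBBBBBBBBBBBBBBBBBBBBBBBBBBBBBBBBBBBBBBBBBBBBBBBBB…BBBBBBBBBBBBBBBBBAABAABBBBAABAABBBBBBBBBBBBBAABAABBBBAABAA  (len 729)
gen 6: BBBBBBBBBBBBBBBBBBBBBBBBBBBBBBBBBBBBBBBBBBBBBBBBBBBBBBBBBB…BBBBBBBBBBBBBBBBBAABAABBBBAABAABBBBBBBBBBBBBAABAABBBBAABAA  (len 2187)

2123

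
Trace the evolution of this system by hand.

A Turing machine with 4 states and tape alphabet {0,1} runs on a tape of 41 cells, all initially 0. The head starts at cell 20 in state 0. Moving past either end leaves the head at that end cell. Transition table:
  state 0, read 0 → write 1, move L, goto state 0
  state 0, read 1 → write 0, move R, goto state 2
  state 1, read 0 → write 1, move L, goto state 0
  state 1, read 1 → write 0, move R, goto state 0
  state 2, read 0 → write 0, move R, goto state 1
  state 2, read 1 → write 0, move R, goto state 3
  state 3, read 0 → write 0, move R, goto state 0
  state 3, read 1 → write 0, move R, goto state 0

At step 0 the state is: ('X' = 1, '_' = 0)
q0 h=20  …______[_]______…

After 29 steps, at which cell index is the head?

0) q0 h=20  …______[_]______…
1) q0 h=19  …______[_]X_____…
2) q0 h=18  …______[_]XX____…
3) q0 h=17  …______[_]XXX___…
4) q0 h=16  …______[_]XXXX__…
5) q0 h=15  …______[_]XXXXX_…
6) q0 h=14  …______[_]XXXXXX…
7) q0 h=13  …______[_]XXXXXX…
8) q0 h=12  …______[_]XXXXXX…
9) q0 h=11  …______[_]XXXXXX…
10) q0 h=10  …______[_]XXXXXX…
11) q0 h= 9  …______[_]XXXXXX…
12) q0 h= 8  …______[_]XXXXXX…
13) q0 h= 7  …______[_]XXXXXX…
14) q0 h= 6  |______[_]XXXXXX…
15) q0 h= 5  |_____[_]XXXXXX…
16) q0 h= 4  |____[_]XXXXXX…
17) q0 h= 3  |___[_]XXXXXX…
18) q0 h= 2  |__[_]XXXXXX…
19) q0 h= 1  |_[_]XXXXXX…
20) q0 h= 0  |[_]XXXXXX…
21) q0 h= 0  |[X]XXXXXX…
22) q2 h= 1  |_[X]XXXXXX…
23) q3 h= 2  |__[X]XXXXXX…
24) q0 h= 3  |___[X]XXXXXX…
25) q2 h= 4  |____[X]XXXXXX…
26) q3 h= 5  |_____[X]XXXXXX…
27) q0 h= 6  |______[X]XXXXXX…
28) q2 h= 7  …______[X]XXXXXX…
29) q3 h= 8  …______[X]XXXXXX…

8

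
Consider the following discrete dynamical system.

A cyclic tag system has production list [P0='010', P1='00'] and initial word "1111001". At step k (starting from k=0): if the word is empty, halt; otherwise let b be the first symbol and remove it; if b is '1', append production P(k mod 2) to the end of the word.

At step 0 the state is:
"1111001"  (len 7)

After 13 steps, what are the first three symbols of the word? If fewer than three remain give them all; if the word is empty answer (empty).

100

0) "1111001"  (len 7)
1) "111001010"  (len 9)
2) "1100101000"  (len 10)
3) "100101000010"  (len 12)
4) "0010100001000"  (len 13)
5) "010100001000"  (len 12)
6) "10100001000"  (len 11)
7) "0100001000010"  (len 13)
8) "100001000010"  (len 12)
9) "00001000010010"  (len 14)
10) "0001000010010"  (len 13)
11) "001000010010"  (len 12)
12) "01000010010"  (len 11)
13) "1000010010"  (len 10)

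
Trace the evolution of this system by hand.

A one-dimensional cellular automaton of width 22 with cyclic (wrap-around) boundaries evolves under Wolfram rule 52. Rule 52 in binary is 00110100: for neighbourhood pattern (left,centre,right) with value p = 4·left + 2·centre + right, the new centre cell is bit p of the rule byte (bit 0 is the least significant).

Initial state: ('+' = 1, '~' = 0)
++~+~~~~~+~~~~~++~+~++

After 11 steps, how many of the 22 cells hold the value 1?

6

step 0: ++~+~~~~~+~~~~~++~+~++
step 1: ~~+++~~~~++~~~~~~+++~~
step 2: ~~~~~+~~~~~+~~~~~~~~+~
step 3: ~~~~~++~~~~++~~~~~~~++
step 4: +~~~~~~+~~~~~+~~~~~~~~
step 5: ++~~~~~++~~~~++~~~~~~~
step 6: ~~+~~~~~~+~~~~~+~~~~~~
step 7: ~~++~~~~~++~~~~++~~~~~
step 8: ~~~~+~~~~~~+~~~~~+~~~~
step 9: ~~~~++~~~~~++~~~~++~~~
step 10: ~~~~~~+~~~~~~+~~~~~+~~
step 11: ~~~~~~++~~~~~++~~~~++~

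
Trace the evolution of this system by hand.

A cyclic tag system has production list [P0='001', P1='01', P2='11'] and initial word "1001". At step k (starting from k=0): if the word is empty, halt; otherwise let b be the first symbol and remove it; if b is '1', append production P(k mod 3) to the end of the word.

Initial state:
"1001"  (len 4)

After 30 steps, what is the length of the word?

4

gen 0: "1001"  (len 4)
gen 1: "001001"  (len 6)
gen 2: "01001"  (len 5)
gen 3: "1001"  (len 4)
gen 4: "001001"  (len 6)
gen 5: "01001"  (len 5)
gen 6: "1001"  (len 4)
gen 7: "001001"  (len 6)
gen 8: "01001"  (len 5)
gen 9: "1001"  (len 4)
gen 10: "001001"  (len 6)
gen 11: "01001"  (len 5)
gen 12: "1001"  (len 4)
gen 13: "001001"  (len 6)
gen 14: "01001"  (len 5)
gen 15: "1001"  (len 4)
gen 16: "001001"  (len 6)
gen 17: "01001"  (len 5)
gen 18: "1001"  (len 4)
gen 19: "001001"  (len 6)
gen 20: "01001"  (len 5)
gen 21: "1001"  (len 4)
gen 22: "001001"  (len 6)
gen 23: "01001"  (len 5)
gen 24: "1001"  (len 4)
gen 25: "001001"  (len 6)
gen 26: "01001"  (len 5)
gen 27: "1001"  (len 4)
gen 28: "001001"  (len 6)
gen 29: "01001"  (len 5)
gen 30: "1001"  (len 4)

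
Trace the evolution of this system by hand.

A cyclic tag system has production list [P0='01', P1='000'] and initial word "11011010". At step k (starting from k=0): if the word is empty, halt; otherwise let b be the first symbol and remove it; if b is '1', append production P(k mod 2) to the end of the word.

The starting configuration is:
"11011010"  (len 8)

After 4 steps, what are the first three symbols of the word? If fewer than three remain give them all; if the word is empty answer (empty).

step 0: "11011010"  (len 8)
step 1: "101101001"  (len 9)
step 2: "01101001000"  (len 11)
step 3: "1101001000"  (len 10)
step 4: "101001000000"  (len 12)

101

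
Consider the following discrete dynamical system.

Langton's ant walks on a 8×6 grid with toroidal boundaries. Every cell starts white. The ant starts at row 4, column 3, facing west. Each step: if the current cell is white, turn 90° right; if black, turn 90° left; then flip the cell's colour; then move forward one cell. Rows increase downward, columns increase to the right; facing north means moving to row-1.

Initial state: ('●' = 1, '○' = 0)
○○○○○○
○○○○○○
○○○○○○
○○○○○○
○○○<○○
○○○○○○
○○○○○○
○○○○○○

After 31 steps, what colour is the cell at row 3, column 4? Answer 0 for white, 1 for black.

[0] ○○○○○○
○○○○○○
○○○○○○
○○○○○○
○○○<○○
○○○○○○
○○○○○○
○○○○○○
[1] ○○○○○○
○○○○○○
○○○○○○
○○○^○○
○○○●○○
○○○○○○
○○○○○○
○○○○○○
[2] ○○○○○○
○○○○○○
○○○○○○
○○○●>○
○○○●○○
○○○○○○
○○○○○○
○○○○○○
[3] ○○○○○○
○○○○○○
○○○○○○
○○○●●○
○○○●v○
○○○○○○
○○○○○○
○○○○○○
[4] ○○○○○○
○○○○○○
○○○○○○
○○○●●○
○○○<●○
○○○○○○
○○○○○○
○○○○○○
[5] ○○○○○○
○○○○○○
○○○○○○
○○○●●○
○○○○●○
○○○v○○
○○○○○○
○○○○○○
[6] ○○○○○○
○○○○○○
○○○○○○
○○○●●○
○○○○●○
○○<●○○
○○○○○○
○○○○○○
[7] ○○○○○○
○○○○○○
○○○○○○
○○○●●○
○○^○●○
○○●●○○
○○○○○○
○○○○○○
[8] ○○○○○○
○○○○○○
○○○○○○
○○○●●○
○○●>●○
○○●●○○
○○○○○○
○○○○○○
[9] ○○○○○○
○○○○○○
○○○○○○
○○○●●○
○○●●●○
○○●v○○
○○○○○○
○○○○○○
[10] ○○○○○○
○○○○○○
○○○○○○
○○○●●○
○○●●●○
○○●○>○
○○○○○○
○○○○○○
[11] ○○○○○○
○○○○○○
○○○○○○
○○○●●○
○○●●●○
○○●○●○
○○○○v○
○○○○○○
[12] ○○○○○○
○○○○○○
○○○○○○
○○○●●○
○○●●●○
○○●○●○
○○○<●○
○○○○○○
[13] ○○○○○○
○○○○○○
○○○○○○
○○○●●○
○○●●●○
○○●^●○
○○○●●○
○○○○○○
[14] ○○○○○○
○○○○○○
○○○○○○
○○○●●○
○○●●●○
○○●●>○
○○○●●○
○○○○○○
[15] ○○○○○○
○○○○○○
○○○○○○
○○○●●○
○○●●^○
○○●●○○
○○○●●○
○○○○○○
[16] ○○○○○○
○○○○○○
○○○○○○
○○○●●○
○○●<○○
○○●●○○
○○○●●○
○○○○○○
[17] ○○○○○○
○○○○○○
○○○○○○
○○○●●○
○○●○○○
○○●v○○
○○○●●○
○○○○○○
[18] ○○○○○○
○○○○○○
○○○○○○
○○○●●○
○○●○○○
○○●○>○
○○○●●○
○○○○○○
[19] ○○○○○○
○○○○○○
○○○○○○
○○○●●○
○○●○○○
○○●○●○
○○○●v○
○○○○○○
[20] ○○○○○○
○○○○○○
○○○○○○
○○○●●○
○○●○○○
○○●○●○
○○○●○>
○○○○○○
[21] ○○○○○○
○○○○○○
○○○○○○
○○○●●○
○○●○○○
○○●○●○
○○○●○●
○○○○○v
[22] ○○○○○○
○○○○○○
○○○○○○
○○○●●○
○○●○○○
○○●○●○
○○○●○●
○○○○<●
[23] ○○○○○○
○○○○○○
○○○○○○
○○○●●○
○○●○○○
○○●○●○
○○○●^●
○○○○●●
[24] ○○○○○○
○○○○○○
○○○○○○
○○○●●○
○○●○○○
○○●○●○
○○○●●>
○○○○●●
[25] ○○○○○○
○○○○○○
○○○○○○
○○○●●○
○○●○○○
○○●○●^
○○○●●○
○○○○●●
[26] ○○○○○○
○○○○○○
○○○○○○
○○○●●○
○○●○○○
>○●○●●
○○○●●○
○○○○●●
[27] ○○○○○○
○○○○○○
○○○○○○
○○○●●○
○○●○○○
●○●○●●
v○○●●○
○○○○●●
[28] ○○○○○○
○○○○○○
○○○○○○
○○○●●○
○○●○○○
●○●○●●
●○○●●<
○○○○●●
[29] ○○○○○○
○○○○○○
○○○○○○
○○○●●○
○○●○○○
●○●○●^
●○○●●●
○○○○●●
[30] ○○○○○○
○○○○○○
○○○○○○
○○○●●○
○○●○○○
●○●○<○
●○○●●●
○○○○●●
[31] ○○○○○○
○○○○○○
○○○○○○
○○○●●○
○○●○○○
●○●○○○
●○○●v●
○○○○●●

1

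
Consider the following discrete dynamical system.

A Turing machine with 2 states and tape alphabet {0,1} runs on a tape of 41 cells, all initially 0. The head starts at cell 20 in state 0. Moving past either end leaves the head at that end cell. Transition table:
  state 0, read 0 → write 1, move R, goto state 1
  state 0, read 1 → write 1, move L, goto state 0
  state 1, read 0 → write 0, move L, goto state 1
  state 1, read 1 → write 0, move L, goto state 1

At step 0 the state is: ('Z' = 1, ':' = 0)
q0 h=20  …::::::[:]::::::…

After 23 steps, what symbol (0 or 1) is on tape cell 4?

gen 0: q0 h=20  …::::::[:]::::::…
gen 1: q1 h=21  …:::::Z[:]::::::…
gen 2: q1 h=20  …::::::[Z]::::::…
gen 3: q1 h=19  …::::::[:]::::::…
gen 4: q1 h=18  …::::::[:]::::::…
gen 5: q1 h=17  …::::::[:]::::::…
gen 6: q1 h=16  …::::::[:]::::::…
gen 7: q1 h=15  …::::::[:]::::::…
gen 8: q1 h=14  …::::::[:]::::::…
gen 9: q1 h=13  …::::::[:]::::::…
gen 10: q1 h=12  …::::::[:]::::::…
gen 11: q1 h=11  …::::::[:]::::::…
gen 12: q1 h=10  …::::::[:]::::::…
gen 13: q1 h= 9  …::::::[:]::::::…
gen 14: q1 h= 8  …::::::[:]::::::…
gen 15: q1 h= 7  …::::::[:]::::::…
gen 16: q1 h= 6  |::::::[:]::::::…
gen 17: q1 h= 5  |:::::[:]::::::…
gen 18: q1 h= 4  |::::[:]::::::…
gen 19: q1 h= 3  |:::[:]::::::…
gen 20: q1 h= 2  |::[:]::::::…
gen 21: q1 h= 1  |:[:]::::::…
gen 22: q1 h= 0  |[:]::::::…
gen 23: q1 h= 0  |[:]::::::…

0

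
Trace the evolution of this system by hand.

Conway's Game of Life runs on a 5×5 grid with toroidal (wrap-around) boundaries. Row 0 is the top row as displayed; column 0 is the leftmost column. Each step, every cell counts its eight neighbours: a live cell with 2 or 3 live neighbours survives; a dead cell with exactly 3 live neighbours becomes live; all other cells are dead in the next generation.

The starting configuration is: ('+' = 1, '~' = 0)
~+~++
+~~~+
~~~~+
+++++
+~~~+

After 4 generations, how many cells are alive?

[0] ~+~++
+~~~+
~~~~+
+++++
+~~~+
[1] ~+~+~
~~~~~
~~+~~
~++~~
~~~~~
[2] ~~~~~
~~+~~
~++~~
~++~~
~+~~~
[3] ~~~~~
~++~~
~~~+~
+~~~~
~++~~
[4] ~~~~~
~~+~~
~++~~
~++~~
~+~~~

6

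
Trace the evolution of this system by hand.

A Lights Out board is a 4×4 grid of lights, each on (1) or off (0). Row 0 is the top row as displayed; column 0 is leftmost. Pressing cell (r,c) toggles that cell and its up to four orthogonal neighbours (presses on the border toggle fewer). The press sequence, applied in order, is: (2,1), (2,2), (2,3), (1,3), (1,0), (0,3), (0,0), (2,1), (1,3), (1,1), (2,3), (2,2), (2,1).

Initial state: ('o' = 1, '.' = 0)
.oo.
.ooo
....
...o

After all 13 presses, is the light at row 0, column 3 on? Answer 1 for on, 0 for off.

1

t=0: .oo.
.ooo
....
...o
t=1: .oo.
..oo
ooo.
.o.o
t=2: .oo.
...o
o..o
.ooo
t=3: .oo.
....
o.o.
.oo.
t=4: .ooo
..oo
o.oo
.oo.
t=5: oooo
oooo
..oo
.oo.
t=6: oo..
ooo.
..oo
.oo.
t=7: ....
.oo.
..oo
.oo.
t=8: ....
..o.
oo.o
..o.
t=9: ...o
...o
oo..
..o.
t=10: .o.o
oooo
o...
..o.
t=11: .o.o
ooo.
o.oo
..oo
t=12: .o.o
oo..
oo..
...o
t=13: .o.o
o...
..o.
.o.o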